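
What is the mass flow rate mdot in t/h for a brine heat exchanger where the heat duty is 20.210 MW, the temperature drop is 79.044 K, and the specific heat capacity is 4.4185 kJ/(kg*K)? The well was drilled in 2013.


mdot = Q * 1000 / (cp * dT)
mdot = 20.210 * 1000 / (4.4185 * 79.044)
mdot = 57.86588 kg/s
Convert: 57.86588 kg/s * 3.6 = 208.32 t/h
mdot = 208.32 t/h


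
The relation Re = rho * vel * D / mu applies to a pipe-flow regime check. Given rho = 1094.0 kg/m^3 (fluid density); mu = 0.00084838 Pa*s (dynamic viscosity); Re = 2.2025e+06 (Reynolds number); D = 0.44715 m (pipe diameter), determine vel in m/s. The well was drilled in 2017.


vel = Re * mu / (rho * D)
vel = 2.2025e+06 * 0.00084838 / (1094.0 * 0.44715)
vel = 3.8198 m/s


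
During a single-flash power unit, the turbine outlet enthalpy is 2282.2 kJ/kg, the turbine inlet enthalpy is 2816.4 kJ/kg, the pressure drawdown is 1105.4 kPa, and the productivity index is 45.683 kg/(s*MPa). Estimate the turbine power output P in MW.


Step 1: mdot = PI * dP / 1000 = 45.683 * 1105.4 / 1000 = 50.49799 kg/s
Step 2: P = mdot*(h_in - h_out)/1000 = 50.49799*(2816.4 - 2282.2)/1000 = 26.976 MW
P = 26.976 MW


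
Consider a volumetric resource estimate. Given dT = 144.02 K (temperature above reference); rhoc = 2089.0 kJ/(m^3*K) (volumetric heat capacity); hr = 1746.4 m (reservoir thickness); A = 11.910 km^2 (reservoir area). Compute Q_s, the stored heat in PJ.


Step 1: Vr = A*1e6*hr = 11.91*1e6*1746.4 = 2.079962e+10 m^3
Step 2: Q_s = Vr*rhoc*dT/1e12 = 2.079962e+10*2089.0*144.02/1e12 = 6257.7 PJ
Q_s = 6257.7 PJ


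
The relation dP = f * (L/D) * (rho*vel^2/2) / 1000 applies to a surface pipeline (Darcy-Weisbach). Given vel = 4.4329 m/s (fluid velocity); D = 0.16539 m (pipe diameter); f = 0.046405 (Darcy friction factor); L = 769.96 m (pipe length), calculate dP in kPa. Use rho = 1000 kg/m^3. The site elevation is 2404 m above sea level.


dP = f * (L/D) * (rho*vel^2/2) / 1000
dP = 0.046405 * (769.96/0.16539) * (1000*4.4329^2/2) / 1000
dP = 2122.6 kPa


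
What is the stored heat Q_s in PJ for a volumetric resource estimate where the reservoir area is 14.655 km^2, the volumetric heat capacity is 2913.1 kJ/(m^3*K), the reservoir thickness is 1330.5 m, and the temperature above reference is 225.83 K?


Step 1: Vr = A*1e6*hr = 14.655*1e6*1330.5 = 1.949848e+10 m^3
Step 2: Q_s = Vr*rhoc*dT/1e12 = 1.949848e+10*2913.1*225.83/1e12 = 12827 PJ
Q_s = 12827 PJ


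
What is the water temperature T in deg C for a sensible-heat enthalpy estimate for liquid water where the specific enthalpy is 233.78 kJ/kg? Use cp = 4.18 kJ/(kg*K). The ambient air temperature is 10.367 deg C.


T = h / cp
T = 233.78 / 4.18
T = 55.928 deg C


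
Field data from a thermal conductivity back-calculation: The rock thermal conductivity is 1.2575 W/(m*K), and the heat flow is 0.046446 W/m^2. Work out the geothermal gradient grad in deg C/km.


grad = q / k * 1000
grad = 0.046446 / 1.2575 * 1000
grad = 36.935 deg C/km


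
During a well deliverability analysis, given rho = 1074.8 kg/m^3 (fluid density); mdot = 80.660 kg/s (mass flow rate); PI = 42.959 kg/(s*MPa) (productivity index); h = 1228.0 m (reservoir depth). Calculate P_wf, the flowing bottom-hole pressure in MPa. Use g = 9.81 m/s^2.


Step 1: P_i = rho*g*h/1e6 = 1074.8*9.81*1228.0/1e6 = 12.94777 MPa
Step 2: P_wf = P_i - mdot/PI = 12.94777 - 80.66/42.959 = 11.070 MPa
P_wf = 11.070 MPa


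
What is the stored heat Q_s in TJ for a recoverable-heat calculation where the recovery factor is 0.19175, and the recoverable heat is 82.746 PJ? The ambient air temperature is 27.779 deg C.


Q_s = Q_rec / RF
Q_s = 82.746 / 0.19175
Q_s = 431.5306 PJ
Convert: 431.5306 PJ * 1000.0 = 4.3153e+05 TJ
Q_s = 4.3153e+05 TJ


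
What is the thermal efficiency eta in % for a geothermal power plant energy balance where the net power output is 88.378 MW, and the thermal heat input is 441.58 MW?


eta = W_net / Q_in * 100
eta = 88.378 / 441.58 * 100
eta = 20.014 %


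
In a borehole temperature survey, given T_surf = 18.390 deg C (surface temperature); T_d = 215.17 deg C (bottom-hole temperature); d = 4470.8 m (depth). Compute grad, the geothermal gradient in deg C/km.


grad = (T_d - T_surf) / d * 1000
grad = (215.17 - 18.390) / 4470.8 * 1000
grad = 44.014 deg C/km


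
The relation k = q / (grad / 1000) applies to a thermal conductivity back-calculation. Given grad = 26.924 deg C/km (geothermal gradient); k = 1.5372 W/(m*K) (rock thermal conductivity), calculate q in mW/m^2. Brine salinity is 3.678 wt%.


q = k * grad / 1000
q = 1.5372 * 26.924 / 1000
q = 0.04138757 W/m^2
Convert: 0.04138757 W/m^2 * 1000.0 = 41.388 mW/m^2
q = 41.388 mW/m^2


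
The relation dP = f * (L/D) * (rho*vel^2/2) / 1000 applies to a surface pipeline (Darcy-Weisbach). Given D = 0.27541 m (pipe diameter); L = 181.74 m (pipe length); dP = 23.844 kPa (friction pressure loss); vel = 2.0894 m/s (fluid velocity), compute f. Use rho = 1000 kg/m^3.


f = dP*1000 / ((L/D)*(rho*vel^2/2))
f = 23.844*1000 / ((181.74/0.27541)*(1000*2.0894^2/2))
f = 0.016554


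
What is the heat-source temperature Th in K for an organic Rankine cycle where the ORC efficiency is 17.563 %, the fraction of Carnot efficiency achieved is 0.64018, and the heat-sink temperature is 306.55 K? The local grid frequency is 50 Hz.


Th = Tc / (1 - (eta_orc/100)/f)
Th = 306.55 / (1 - (17.563/100)/0.64018)
Th = 422.45 K


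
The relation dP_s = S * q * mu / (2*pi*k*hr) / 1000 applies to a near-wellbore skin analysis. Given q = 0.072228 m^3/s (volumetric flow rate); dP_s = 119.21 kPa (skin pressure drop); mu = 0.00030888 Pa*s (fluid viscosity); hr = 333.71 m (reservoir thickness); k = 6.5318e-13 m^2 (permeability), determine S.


S = dP_s * 1000 * 2*pi*k*hr / (q*mu)
S = 119.21 * 1000 * 2*pi*6.5318e-13*333.71 / (0.072228*0.00030888)
S = 7.3181


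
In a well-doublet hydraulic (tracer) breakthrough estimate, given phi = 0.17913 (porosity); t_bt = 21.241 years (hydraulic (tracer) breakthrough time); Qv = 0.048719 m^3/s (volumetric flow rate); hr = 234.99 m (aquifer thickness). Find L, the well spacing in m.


L = sqrt(t_bt*365.25*86400*3*Qv / (pi*hr*phi))
L = sqrt(21.241*365.25*86400*3*0.048719 / (pi*234.99*0.17913))
L = 860.73 m


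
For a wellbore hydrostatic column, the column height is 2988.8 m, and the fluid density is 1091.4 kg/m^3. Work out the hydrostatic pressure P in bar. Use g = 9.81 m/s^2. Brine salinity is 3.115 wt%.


P = rho * g * h / 1e6
P = 1091.4 * 9.81 * 2988.8 / 1e6
P = 31.99999 MPa
Convert: 31.99999 MPa * 10.0 = 320.00 bar
P = 320.00 bar


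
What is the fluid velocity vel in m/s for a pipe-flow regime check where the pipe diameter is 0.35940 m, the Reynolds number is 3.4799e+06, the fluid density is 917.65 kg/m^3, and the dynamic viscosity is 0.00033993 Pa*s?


vel = Re * mu / (rho * D)
vel = 3.4799e+06 * 0.00033993 / (917.65 * 0.35940)
vel = 3.5868 m/s


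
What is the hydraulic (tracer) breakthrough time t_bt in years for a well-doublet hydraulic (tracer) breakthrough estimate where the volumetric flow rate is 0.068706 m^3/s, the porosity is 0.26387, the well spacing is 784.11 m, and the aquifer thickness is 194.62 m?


t_bt = pi * hr * phi * L^2 / (3 * Qv) / (365.25*86400)
t_bt = pi * 194.62 * 0.26387 * 784.11^2 / (3 * 0.068706) / (365.25*86400)
t_bt = 15.250 years


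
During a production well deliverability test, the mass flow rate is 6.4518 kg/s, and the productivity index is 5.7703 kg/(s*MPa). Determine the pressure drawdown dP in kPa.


dP = mdot * 1000 / PI
dP = 6.4518 * 1000 / 5.7703
dP = 1118.1 kPa


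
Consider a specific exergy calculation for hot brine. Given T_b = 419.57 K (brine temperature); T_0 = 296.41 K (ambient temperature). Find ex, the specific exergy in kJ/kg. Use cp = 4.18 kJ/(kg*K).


ex = cp * ((T_b - T_0) - T_0 * ln(T_b/T_0))
ex = 4.18 * ((419.57 - 296.41) - 296.41 * ln(419.57/296.41))
ex = 84.275 kJ/kg


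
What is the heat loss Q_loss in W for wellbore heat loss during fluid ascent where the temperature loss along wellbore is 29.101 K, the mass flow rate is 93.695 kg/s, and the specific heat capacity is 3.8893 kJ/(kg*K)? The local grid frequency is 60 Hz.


Q_loss = mdot * cp * dT
Q_loss = 93.695 * 3.8893 * 29.101
Q_loss = 10604.64 kW
Convert: 10604.64 kW * 1000.0 = 1.0605e+07 W
Q_loss = 1.0605e+07 W


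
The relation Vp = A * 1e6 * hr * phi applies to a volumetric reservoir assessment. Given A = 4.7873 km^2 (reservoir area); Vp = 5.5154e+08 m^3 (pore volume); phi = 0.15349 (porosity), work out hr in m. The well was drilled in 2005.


hr = Vp / (A * 1e6 * phi)
hr = 5.5154e+08 / (4.7873 * 1e6 * 0.15349)
hr = 750.60 m


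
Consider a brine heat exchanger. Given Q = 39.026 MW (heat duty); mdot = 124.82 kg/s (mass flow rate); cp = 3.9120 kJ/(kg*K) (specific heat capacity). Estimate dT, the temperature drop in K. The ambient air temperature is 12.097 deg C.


dT = Q * 1000 / (mdot * cp)
dT = 39.026 * 1000 / (124.82 * 3.9120)
dT = 79.923 K


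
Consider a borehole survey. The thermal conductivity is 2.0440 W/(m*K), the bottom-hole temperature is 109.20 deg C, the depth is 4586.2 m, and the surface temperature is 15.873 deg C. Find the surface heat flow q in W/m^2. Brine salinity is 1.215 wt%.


Step 1: grad = (T_d - T_surf)/d * 1000 = (109.2 - 15.873)/4586.2 * 1000 = 20.34953 deg C/km
Step 2: q = k * grad / 1000 = 2.044 * 20.34953 / 1000 = 0.041594 W/m^2
q = 0.041594 W/m^2


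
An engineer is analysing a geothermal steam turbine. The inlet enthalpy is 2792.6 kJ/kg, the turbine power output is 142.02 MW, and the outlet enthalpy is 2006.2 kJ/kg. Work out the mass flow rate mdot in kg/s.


mdot = P * 1000 / (h_in - h_out)
mdot = 142.02 * 1000 / (2792.6 - 2006.2)
mdot = 180.60 kg/s


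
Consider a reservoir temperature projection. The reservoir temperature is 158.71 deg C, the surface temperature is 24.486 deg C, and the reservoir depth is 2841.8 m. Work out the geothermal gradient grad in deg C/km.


grad = (T_res - T_surf) / d * 1000
grad = (158.71 - 24.486) / 2841.8 * 1000
grad = 47.232 deg C/km


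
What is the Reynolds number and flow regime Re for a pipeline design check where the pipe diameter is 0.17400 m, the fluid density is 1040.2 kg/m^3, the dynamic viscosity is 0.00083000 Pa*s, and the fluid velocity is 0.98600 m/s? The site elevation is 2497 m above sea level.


Step 1: Re = rho*vel*D/mu = 1040.2*0.986*0.174/0.00083 = 2.1501e+05
Step 2: Re = 2.1501e+05 > 4000, so flow is turbulent.
Re = 2.1501e+05 (turbulent)


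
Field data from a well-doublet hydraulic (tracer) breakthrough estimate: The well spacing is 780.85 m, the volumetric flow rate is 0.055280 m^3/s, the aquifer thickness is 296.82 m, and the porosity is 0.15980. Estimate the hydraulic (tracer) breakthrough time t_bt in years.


t_bt = pi * hr * phi * L^2 / (3 * Qv) / (365.25*86400)
t_bt = pi * 296.82 * 0.15980 * 780.85^2 / (3 * 0.055280) / (365.25*86400)
t_bt = 17.360 years


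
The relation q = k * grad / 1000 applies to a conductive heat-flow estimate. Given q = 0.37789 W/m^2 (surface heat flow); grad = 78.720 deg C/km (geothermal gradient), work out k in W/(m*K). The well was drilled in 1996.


k = q * 1000 / grad
k = 0.37789 * 1000 / 78.720
k = 4.8004 W/(m*K)


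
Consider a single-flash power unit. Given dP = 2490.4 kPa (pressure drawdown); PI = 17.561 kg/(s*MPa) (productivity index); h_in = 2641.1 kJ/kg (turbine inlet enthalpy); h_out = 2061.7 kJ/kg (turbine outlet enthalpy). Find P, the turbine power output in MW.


Step 1: mdot = PI * dP / 1000 = 17.561 * 2490.4 / 1000 = 43.73391 kg/s
Step 2: P = mdot*(h_in - h_out)/1000 = 43.73391*(2641.1 - 2061.7)/1000 = 25.339 MW
P = 25.339 MW


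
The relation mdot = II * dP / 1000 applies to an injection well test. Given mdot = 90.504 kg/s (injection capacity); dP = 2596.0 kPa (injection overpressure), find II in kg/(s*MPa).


II = mdot * 1000 / dP
II = 90.504 * 1000 / 2596.0
II = 34.863 kg/(s*MPa)


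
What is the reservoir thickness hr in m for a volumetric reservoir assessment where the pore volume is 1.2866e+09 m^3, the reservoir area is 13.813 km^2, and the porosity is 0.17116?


hr = Vp / (A * 1e6 * phi)
hr = 1.2866e+09 / (13.813 * 1e6 * 0.17116)
hr = 544.19 m


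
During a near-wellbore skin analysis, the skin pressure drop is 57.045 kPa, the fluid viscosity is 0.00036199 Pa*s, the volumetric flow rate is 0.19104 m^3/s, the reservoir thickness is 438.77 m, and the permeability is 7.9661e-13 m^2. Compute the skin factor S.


S = dP_s * 1000 * 2*pi*k*hr / (q*mu)
S = 57.045 * 1000 * 2*pi*7.9661e-13*438.77 / (0.19104*0.00036199)
S = 1.8116


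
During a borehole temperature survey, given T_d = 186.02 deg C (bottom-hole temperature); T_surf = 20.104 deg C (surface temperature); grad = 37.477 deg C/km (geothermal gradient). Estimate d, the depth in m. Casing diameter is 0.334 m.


d = (T_d - T_surf) / grad * 1000
d = (186.02 - 20.104) / 37.477 * 1000
d = 4427.1 m


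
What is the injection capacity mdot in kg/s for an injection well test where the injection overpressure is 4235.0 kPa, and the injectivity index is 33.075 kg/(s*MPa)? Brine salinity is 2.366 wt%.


mdot = II * dP / 1000
mdot = 33.075 * 4235.0 / 1000
mdot = 140.07 kg/s


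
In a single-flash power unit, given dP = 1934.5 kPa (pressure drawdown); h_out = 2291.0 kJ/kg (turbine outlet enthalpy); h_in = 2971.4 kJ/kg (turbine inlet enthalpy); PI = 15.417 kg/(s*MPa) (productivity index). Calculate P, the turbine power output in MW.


Step 1: mdot = PI * dP / 1000 = 15.417 * 1934.5 / 1000 = 29.82419 kg/s
Step 2: P = mdot*(h_in - h_out)/1000 = 29.82419*(2971.4 - 2291.0)/1000 = 20.292 MW
P = 20.292 MW


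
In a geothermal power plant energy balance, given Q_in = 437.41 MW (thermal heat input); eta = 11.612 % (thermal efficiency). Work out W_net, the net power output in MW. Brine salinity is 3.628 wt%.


W_net = eta / 100 * Q_in
W_net = 11.612 / 100 * 437.41
W_net = 50.792 MW


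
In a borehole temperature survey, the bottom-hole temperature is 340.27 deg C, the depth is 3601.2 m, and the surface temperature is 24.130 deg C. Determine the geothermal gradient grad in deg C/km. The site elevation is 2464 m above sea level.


grad = (T_d - T_surf) / d * 1000
grad = (340.27 - 24.130) / 3601.2 * 1000
grad = 87.787 deg C/km


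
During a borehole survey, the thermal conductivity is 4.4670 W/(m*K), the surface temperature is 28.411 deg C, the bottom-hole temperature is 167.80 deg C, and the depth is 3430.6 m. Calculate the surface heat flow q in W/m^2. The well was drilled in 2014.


Step 1: grad = (T_d - T_surf)/d * 1000 = (167.8 - 28.411)/3430.6 * 1000 = 40.63108 deg C/km
Step 2: q = k * grad / 1000 = 4.467 * 40.63108 / 1000 = 0.18150 W/m^2
q = 0.18150 W/m^2


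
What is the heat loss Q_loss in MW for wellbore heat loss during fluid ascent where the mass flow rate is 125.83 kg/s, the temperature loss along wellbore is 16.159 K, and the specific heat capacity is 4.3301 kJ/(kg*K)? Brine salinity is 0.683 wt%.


Q_loss = mdot * cp * dT
Q_loss = 125.83 * 4.3301 * 16.159
Q_loss = 8804.336 kW
Convert: 8804.336 kW * 0.001 = 8.8043 MW
Q_loss = 8.8043 MW


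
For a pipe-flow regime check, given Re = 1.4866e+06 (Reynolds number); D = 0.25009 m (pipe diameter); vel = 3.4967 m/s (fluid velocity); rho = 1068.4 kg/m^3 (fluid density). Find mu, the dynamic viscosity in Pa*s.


mu = rho * vel * D / Re
mu = 1068.4 * 3.4967 * 0.25009 / 1.4866e+06
mu = 0.00062848 Pa*s


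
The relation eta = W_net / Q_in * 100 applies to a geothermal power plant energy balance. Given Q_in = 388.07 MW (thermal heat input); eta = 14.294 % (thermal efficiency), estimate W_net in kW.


W_net = eta / 100 * Q_in
W_net = 14.294 / 100 * 388.07
W_net = 55.47073 MW
Convert: 55.47073 MW * 1000.0 = 55471 kW
W_net = 55471 kW


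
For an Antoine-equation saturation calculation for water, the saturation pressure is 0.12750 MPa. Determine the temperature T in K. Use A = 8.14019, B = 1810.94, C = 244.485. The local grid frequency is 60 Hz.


T = B / (A - log10(P_sat * 760 / 0.101325)) - C
T = 1810.94 / (8.14019 - log10(0.12750 * 760 / 0.101325)) - 244.485
T = 106.5007 deg C
Convert to K: 106.5007 + 273.15 = 379.65 K
T = 379.65 K


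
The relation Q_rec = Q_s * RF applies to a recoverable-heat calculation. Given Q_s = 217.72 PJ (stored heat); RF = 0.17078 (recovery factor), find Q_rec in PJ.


Q_rec = Q_s * RF
Q_rec = 217.72 * 0.17078
Q_rec = 37.182 PJ


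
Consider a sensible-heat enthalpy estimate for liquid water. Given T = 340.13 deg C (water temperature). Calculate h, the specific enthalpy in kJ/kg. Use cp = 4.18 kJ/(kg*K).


h = cp * T
h = 4.18 * 340.13
h = 1421.7 kJ/kg


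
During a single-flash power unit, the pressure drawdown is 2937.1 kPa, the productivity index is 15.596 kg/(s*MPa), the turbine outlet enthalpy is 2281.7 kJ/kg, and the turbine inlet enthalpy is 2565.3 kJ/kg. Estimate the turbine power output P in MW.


Step 1: mdot = PI * dP / 1000 = 15.596 * 2937.1 / 1000 = 45.80701 kg/s
Step 2: P = mdot*(h_in - h_out)/1000 = 45.80701*(2565.3 - 2281.7)/1000 = 12.991 MW
P = 12.991 MW


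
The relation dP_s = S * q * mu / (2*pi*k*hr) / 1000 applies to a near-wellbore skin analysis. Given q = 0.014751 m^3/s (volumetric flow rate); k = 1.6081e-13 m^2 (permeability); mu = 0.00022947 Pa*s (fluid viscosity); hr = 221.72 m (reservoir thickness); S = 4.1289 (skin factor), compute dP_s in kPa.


dP_s = S * q * mu / (2*pi*k*hr) / 1000
dP_s = 4.1289 * 0.014751 * 0.00022947 / (2*pi*1.6081e-13*221.72) / 1000
dP_s = 62.386 kPa


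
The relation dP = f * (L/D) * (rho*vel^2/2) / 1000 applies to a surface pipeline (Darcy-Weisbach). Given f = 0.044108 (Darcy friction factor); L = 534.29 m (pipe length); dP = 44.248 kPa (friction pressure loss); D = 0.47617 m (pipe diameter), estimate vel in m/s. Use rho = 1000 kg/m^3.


vel = sqrt(dP*1000*2*D / (f*L*rho))
vel = sqrt(44.248*1000*2*0.47617 / (0.044108*534.29*1000))
vel = 1.3372 m/s


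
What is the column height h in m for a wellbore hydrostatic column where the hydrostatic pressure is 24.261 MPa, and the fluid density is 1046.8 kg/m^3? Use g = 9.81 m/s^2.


h = P * 1e6 / (g * rho)
h = 24.261 * 1e6 / (9.81 * 1046.8)
h = 2362.5 m


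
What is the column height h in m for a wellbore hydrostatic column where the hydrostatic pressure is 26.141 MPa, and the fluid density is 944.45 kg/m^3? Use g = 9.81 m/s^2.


h = P * 1e6 / (g * rho)
h = 26.141 * 1e6 / (9.81 * 944.45)
h = 2821.5 m


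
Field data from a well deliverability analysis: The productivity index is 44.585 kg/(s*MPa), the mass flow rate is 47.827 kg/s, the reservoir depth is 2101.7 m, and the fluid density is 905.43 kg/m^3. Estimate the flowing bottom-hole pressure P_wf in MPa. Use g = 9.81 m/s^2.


Step 1: P_i = rho*g*h/1e6 = 905.43*9.81*2101.7/1e6 = 18.66786 MPa
Step 2: P_wf = P_i - mdot/PI = 18.66786 - 47.827/44.585 = 17.595 MPa
P_wf = 17.595 MPa


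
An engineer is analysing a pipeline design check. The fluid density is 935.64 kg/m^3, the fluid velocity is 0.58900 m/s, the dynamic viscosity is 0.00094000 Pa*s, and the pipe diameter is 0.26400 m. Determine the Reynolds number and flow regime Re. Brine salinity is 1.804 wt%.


Step 1: Re = rho*vel*D/mu = 935.64*0.589*0.264/0.00094 = 1.5477e+05
Step 2: Re = 1.5477e+05 > 4000, so flow is turbulent.
Re = 1.5477e+05 (turbulent)


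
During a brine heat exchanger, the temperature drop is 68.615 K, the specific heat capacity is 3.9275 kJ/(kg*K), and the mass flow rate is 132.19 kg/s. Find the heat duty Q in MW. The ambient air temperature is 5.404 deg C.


Q = mdot * cp * dT / 1000
Q = 132.19 * 3.9275 * 68.615 / 1000
Q = 35.623 MW


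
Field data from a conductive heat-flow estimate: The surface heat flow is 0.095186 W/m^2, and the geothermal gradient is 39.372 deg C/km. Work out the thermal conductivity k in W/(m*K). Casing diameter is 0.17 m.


k = q * 1000 / grad
k = 0.095186 * 1000 / 39.372
k = 2.4176 W/(m*K)


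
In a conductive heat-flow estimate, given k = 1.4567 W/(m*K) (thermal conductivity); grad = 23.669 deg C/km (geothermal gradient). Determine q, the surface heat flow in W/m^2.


q = k * grad / 1000
q = 1.4567 * 23.669 / 1000
q = 0.034479 W/m^2


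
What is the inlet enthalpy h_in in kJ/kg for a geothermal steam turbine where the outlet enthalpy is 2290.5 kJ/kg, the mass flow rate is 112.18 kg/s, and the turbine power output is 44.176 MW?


h_in = h_out + P * 1000 / mdot
h_in = 2290.5 + 44.176 * 1000 / 112.18
h_in = 2684.3 kJ/kg


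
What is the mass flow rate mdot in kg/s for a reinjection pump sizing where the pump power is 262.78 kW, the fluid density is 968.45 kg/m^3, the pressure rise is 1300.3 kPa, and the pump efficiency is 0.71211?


mdot = P_pump * rho * eta / dP
mdot = 262.78 * 968.45 * 0.71211 / 1300.3
mdot = 139.37 kg/s


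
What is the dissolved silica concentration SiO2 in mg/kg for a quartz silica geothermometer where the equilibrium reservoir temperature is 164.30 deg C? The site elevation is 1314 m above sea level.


SiO2 = 10^(5.19 - 1309/(T_eq + 273.15))
SiO2 = 10^(5.19 - 1309/(164.30 + 273.15))
SiO2 = 157.64 mg/kg


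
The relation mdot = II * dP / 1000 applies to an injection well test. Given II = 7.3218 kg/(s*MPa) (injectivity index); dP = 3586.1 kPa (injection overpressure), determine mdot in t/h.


mdot = II * dP / 1000
mdot = 7.3218 * 3586.1 / 1000
mdot = 26.25671 kg/s
Convert: 26.25671 kg/s * 3.6 = 94.524 t/h
mdot = 94.524 t/h


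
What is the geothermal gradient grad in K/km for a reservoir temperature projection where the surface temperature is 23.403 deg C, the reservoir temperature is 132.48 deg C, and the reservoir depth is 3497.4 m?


grad = (T_res - T_surf) / d * 1000
grad = (132.48 - 23.403) / 3497.4 * 1000
grad = 31.18803 deg C/km
Convert: 31.18803 deg C/km * 1.0 = 31.188 K/km
grad = 31.188 K/km


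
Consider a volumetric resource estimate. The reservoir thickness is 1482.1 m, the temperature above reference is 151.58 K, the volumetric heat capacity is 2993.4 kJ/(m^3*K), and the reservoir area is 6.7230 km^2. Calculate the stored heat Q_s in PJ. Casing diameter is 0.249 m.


Step 1: Vr = A*1e6*hr = 6.723*1e6*1482.1 = 9.964158e+09 m^3
Step 2: Q_s = Vr*rhoc*dT/1e12 = 9.964158e+09*2993.4*151.58/1e12 = 4521.1 PJ
Q_s = 4521.1 PJ


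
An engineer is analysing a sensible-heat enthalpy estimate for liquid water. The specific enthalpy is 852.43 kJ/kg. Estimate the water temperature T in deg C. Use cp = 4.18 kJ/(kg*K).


T = h / cp
T = 852.43 / 4.18
T = 203.93 deg C


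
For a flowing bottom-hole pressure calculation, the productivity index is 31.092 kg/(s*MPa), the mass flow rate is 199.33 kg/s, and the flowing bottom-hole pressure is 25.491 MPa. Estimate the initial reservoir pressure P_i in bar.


P_i = P_wf + mdot / PI
P_i = 25.491 + 199.33 / 31.092
P_i = 31.90197 MPa
Convert: 31.90197 MPa * 10.0 = 319.02 bar
P_i = 319.02 bar


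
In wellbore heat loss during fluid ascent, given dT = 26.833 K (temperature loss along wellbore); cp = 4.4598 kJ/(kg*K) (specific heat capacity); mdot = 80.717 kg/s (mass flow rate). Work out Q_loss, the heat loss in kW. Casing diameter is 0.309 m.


Q_loss = mdot * cp * dT
Q_loss = 80.717 * 4.4598 * 26.833
Q_loss = 9659.4 kW


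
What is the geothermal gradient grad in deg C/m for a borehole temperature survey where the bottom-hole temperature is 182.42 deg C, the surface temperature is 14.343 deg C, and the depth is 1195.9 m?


grad = (T_d - T_surf) / d * 1000
grad = (182.42 - 14.343) / 1195.9 * 1000
grad = 140.5444 deg C/km
Convert: 140.5444 deg C/km * 0.001 = 0.14054 deg C/m
grad = 0.14054 deg C/m


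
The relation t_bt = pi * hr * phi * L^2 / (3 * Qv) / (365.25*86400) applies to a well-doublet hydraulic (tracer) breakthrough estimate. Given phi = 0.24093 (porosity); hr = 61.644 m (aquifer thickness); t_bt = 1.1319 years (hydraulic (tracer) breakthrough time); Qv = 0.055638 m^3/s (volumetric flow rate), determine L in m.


L = sqrt(t_bt*365.25*86400*3*Qv / (pi*hr*phi))
L = sqrt(1.1319*365.25*86400*3*0.055638 / (pi*61.644*0.24093))
L = 357.47 m


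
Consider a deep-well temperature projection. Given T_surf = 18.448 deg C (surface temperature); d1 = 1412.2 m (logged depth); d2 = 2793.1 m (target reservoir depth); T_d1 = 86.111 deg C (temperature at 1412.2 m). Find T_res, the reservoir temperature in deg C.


Step 1: grad = (T_d1 - T_surf)/d1 * 1000 = (86.111 - 18.448)/1412.2 * 1000 = 47.91319 deg C/km
Step 2: T_res = T_surf + grad*d2/1000 = 18.448 + 47.91319*2793.1/1000 = 152.27 deg C
T_res = 152.27 deg C


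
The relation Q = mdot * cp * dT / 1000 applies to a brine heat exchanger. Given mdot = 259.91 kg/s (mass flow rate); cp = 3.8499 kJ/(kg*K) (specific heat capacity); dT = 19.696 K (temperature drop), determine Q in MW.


Q = mdot * cp * dT / 1000
Q = 259.91 * 3.8499 * 19.696 / 1000
Q = 19.708 MW


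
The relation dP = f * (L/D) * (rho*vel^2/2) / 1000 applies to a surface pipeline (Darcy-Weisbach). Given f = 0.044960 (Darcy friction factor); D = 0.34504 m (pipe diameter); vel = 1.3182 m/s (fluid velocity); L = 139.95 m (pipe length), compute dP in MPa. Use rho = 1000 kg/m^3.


dP = f * (L/D) * (rho*vel^2/2) / 1000
dP = 0.044960 * (139.95/0.34504) * (1000*1.3182^2/2) / 1000
dP = 15.84391 kPa
Convert: 15.84391 kPa * 0.001 = 0.015844 MPa
dP = 0.015844 MPa


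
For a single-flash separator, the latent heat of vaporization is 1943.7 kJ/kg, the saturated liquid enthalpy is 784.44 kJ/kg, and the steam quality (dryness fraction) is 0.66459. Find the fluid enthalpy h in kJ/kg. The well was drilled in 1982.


h = hf + x * hfg
h = 784.44 + 0.66459 * 1943.7
h = 2076.2 kJ/kg


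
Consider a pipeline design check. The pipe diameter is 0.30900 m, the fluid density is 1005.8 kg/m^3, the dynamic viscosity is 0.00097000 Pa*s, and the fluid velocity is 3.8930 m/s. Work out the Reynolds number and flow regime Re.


Step 1: Re = rho*vel*D/mu = 1005.8*3.893*0.309/0.00097 = 1.2473e+06
Step 2: Re = 1.2473e+06 > 4000, so flow is turbulent.
Re = 1.2473e+06 (turbulent)


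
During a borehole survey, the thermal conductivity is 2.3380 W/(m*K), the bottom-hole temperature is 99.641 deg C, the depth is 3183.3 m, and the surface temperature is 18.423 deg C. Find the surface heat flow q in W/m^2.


Step 1: grad = (T_d - T_surf)/d * 1000 = (99.641 - 18.423)/3183.3 * 1000 = 25.51378 deg C/km
Step 2: q = k * grad / 1000 = 2.338 * 25.51378 / 1000 = 0.059651 W/m^2
q = 0.059651 W/m^2


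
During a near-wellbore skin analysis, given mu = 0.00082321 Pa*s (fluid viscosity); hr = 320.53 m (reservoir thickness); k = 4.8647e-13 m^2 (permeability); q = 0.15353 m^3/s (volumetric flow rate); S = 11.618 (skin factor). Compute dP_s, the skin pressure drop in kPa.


dP_s = S * q * mu / (2*pi*k*hr) / 1000
dP_s = 11.618 * 0.15353 * 0.00082321 / (2*pi*4.8647e-13*320.53) / 1000
dP_s = 1498.8 kPa


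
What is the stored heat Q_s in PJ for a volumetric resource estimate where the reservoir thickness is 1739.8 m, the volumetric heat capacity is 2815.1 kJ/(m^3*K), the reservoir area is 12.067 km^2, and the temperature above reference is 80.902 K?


Step 1: Vr = A*1e6*hr = 12.067*1e6*1739.8 = 2.099417e+10 m^3
Step 2: Q_s = Vr*rhoc*dT/1e12 = 2.099417e+10*2815.1*80.902/1e12 = 4781.4 PJ
Q_s = 4781.4 PJ


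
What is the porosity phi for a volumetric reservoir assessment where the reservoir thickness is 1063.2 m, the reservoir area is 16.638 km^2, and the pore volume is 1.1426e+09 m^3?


phi = Vp / (A * 1e6 * hr)
phi = 1.1426e+09 / (16.638 * 1e6 * 1063.2)
phi = 0.064592


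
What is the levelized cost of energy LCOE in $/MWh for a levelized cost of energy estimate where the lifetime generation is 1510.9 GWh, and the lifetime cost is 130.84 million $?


LCOE = C_tot / E_tot * 100
LCOE = 130.84 / 1510.9 * 100
LCOE = 8.659739 cents/kWh
Convert: 8.659739 cents/kWh * 10.0 = 86.597 $/MWh
LCOE = 86.597 $/MWh


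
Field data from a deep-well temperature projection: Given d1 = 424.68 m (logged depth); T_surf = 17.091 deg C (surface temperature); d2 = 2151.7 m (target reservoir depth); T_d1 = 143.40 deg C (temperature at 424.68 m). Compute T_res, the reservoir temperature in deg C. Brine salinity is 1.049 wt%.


Step 1: grad = (T_d1 - T_surf)/d1 * 1000 = (143.4 - 17.091)/424.68 * 1000 = 297.4216 deg C/km
Step 2: T_res = T_surf + grad*d2/1000 = 17.091 + 297.4216*2151.7/1000 = 657.05 deg C
T_res = 657.05 deg C


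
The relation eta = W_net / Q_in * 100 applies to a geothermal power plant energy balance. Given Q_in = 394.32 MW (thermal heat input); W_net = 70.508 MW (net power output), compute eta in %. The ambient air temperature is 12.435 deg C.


eta = W_net / Q_in * 100
eta = 70.508 / 394.32 * 100
eta = 17.881 %


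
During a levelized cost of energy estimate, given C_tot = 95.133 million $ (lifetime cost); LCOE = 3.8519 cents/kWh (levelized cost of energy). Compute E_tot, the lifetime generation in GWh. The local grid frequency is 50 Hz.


E_tot = C_tot / LCOE * 100
E_tot = 95.133 / 3.8519 * 100
E_tot = 2469.8 GWh


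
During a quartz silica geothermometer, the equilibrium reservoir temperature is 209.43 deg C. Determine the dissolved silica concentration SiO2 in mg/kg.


SiO2 = 10^(5.19 - 1309/(T_eq + 273.15))
SiO2 = 10^(5.19 - 1309/(209.43 + 273.15))
SiO2 = 300.26 mg/kg


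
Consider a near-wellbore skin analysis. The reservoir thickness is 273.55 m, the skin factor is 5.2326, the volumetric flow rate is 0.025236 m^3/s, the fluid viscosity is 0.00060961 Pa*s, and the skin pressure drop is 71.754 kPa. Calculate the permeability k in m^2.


k = S*q*mu / (2*pi*dP_s*1000*hr)
k = 5.2326*0.025236*0.00060961 / (2*pi*71.754*1000*273.55)
k = 6.5272e-13 m^2


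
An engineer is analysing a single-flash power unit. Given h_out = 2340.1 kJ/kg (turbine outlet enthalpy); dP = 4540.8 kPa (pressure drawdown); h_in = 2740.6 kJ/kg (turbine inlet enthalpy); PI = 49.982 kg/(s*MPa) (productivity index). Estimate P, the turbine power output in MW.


Step 1: mdot = PI * dP / 1000 = 49.982 * 4540.8 / 1000 = 226.9583 kg/s
Step 2: P = mdot*(h_in - h_out)/1000 = 226.9583*(2740.6 - 2340.1)/1000 = 90.897 MW
P = 90.897 MW


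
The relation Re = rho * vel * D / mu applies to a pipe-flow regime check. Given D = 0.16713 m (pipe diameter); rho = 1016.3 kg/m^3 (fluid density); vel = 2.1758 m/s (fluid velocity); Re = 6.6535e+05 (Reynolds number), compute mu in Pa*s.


mu = rho * vel * D / Re
mu = 1016.3 * 2.1758 * 0.16713 / 6.6535e+05
mu = 0.00055545 Pa*s


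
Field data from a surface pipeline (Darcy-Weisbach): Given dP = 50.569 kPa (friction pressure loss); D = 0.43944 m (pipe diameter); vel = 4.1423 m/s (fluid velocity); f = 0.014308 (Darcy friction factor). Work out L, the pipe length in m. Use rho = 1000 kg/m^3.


L = dP*1000*D / (f*rho*vel^2/2)
L = 50.569*1000*0.43944 / (0.014308*1000*4.1423^2/2)
L = 181.03 m


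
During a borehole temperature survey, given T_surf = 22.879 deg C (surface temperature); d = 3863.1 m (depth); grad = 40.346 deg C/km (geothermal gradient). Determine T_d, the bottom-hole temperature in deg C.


T_d = T_surf + grad * d / 1000
T_d = 22.879 + 40.346 * 3863.1 / 1000
T_d = 178.74 deg C


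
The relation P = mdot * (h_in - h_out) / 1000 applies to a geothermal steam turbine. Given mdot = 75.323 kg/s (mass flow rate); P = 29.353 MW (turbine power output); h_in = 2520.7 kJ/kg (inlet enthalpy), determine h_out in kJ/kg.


h_out = h_in - P * 1000 / mdot
h_out = 2520.7 - 29.353 * 1000 / 75.323
h_out = 2131.0 kJ/kg


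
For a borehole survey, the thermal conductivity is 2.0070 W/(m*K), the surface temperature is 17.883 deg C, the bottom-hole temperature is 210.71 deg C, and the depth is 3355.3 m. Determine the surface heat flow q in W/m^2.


Step 1: grad = (T_d - T_surf)/d * 1000 = (210.71 - 17.883)/3355.3 * 1000 = 57.46938 deg C/km
Step 2: q = k * grad / 1000 = 2.007 * 57.46938 / 1000 = 0.11534 W/m^2
q = 0.11534 W/m^2


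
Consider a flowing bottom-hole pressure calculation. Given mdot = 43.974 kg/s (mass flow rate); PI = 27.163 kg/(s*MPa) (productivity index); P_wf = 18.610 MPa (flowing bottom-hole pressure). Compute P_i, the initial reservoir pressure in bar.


P_i = P_wf + mdot / PI
P_i = 18.610 + 43.974 / 27.163
P_i = 20.22889 MPa
Convert: 20.22889 MPa * 10.0 = 202.29 bar
P_i = 202.29 bar


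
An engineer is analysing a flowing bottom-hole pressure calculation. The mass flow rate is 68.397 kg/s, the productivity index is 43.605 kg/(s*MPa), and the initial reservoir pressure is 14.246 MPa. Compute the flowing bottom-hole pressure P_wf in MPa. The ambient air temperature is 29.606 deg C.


P_wf = P_i - mdot / PI
P_wf = 14.246 - 68.397 / 43.605
P_wf = 12.677 MPa


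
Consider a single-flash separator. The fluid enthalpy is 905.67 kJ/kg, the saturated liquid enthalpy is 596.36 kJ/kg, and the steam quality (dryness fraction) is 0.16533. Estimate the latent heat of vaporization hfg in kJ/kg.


hfg = (h - hf) / x
hfg = (905.67 - 596.36) / 0.16533
hfg = 1870.9 kJ/kg


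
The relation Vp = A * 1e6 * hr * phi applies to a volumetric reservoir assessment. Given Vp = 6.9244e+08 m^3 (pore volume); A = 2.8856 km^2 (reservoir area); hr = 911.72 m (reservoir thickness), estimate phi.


phi = Vp / (A * 1e6 * hr)
phi = 6.9244e+08 / (2.8856 * 1e6 * 911.72)
phi = 0.26320


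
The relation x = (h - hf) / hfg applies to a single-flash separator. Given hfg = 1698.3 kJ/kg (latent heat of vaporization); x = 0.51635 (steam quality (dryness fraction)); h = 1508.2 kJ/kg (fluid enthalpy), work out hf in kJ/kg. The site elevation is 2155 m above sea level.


hf = h - x * hfg
hf = 1508.2 - 0.51635 * 1698.3
hf = 631.28 kJ/kg


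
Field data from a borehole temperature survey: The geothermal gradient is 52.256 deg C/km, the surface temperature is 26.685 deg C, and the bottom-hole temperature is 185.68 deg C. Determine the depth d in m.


d = (T_d - T_surf) / grad * 1000
d = (185.68 - 26.685) / 52.256 * 1000
d = 3042.6 m


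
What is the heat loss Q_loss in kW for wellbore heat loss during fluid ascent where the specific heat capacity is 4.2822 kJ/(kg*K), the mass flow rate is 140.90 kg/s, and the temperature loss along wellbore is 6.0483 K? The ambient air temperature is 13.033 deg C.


Q_loss = mdot * cp * dT
Q_loss = 140.90 * 4.2822 * 6.0483
Q_loss = 3649.3 kW


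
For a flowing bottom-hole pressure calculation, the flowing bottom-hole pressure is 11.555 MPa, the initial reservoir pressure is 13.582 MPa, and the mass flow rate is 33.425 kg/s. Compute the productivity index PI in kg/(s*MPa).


PI = mdot / (P_i - P_wf)
PI = 33.425 / (13.582 - 11.555)
PI = 16.490 kg/(s*MPa)


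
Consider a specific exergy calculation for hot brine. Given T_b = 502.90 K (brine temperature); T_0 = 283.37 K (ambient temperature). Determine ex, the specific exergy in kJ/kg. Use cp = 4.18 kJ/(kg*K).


ex = cp * ((T_b - T_0) - T_0 * ln(T_b/T_0))
ex = 4.18 * ((502.90 - 283.37) - 283.37 * ln(502.90/283.37))
ex = 238.17 kJ/kg


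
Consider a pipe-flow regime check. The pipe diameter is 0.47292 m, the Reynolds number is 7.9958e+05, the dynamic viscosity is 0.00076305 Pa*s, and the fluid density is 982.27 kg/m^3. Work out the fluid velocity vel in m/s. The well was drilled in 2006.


vel = Re * mu / (rho * D)
vel = 7.9958e+05 * 0.00076305 / (982.27 * 0.47292)
vel = 1.3134 m/s


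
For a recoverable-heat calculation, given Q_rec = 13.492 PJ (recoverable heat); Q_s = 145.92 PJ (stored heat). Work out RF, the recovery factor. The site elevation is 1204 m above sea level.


RF = Q_rec / Q_s
RF = 13.492 / 145.92
RF = 0.092462


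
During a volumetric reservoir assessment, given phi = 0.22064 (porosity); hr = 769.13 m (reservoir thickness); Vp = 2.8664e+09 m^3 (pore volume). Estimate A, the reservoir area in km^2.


A = Vp / (1e6 * hr * phi)
A = 2.8664e+09 / (1e6 * 769.13 * 0.22064)
A = 16.891 km^2


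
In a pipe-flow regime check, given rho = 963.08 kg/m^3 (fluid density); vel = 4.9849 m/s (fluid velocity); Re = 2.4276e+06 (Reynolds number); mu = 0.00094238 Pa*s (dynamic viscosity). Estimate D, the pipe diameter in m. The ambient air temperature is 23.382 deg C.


D = Re * mu / (rho * vel)
D = 2.4276e+06 * 0.00094238 / (963.08 * 4.9849)
D = 0.47652 m


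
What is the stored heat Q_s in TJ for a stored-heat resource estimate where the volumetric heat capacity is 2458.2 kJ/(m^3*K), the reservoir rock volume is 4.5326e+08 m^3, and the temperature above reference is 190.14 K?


Q_s = Vr * rhoc * dT / 1e12
Q_s = 4.5326e+08 * 2458.2 * 190.14 / 1e12
Q_s = 211.8547 PJ
Convert: 211.8547 PJ * 1000.0 = 2.1185e+05 TJ
Q_s = 2.1185e+05 TJ


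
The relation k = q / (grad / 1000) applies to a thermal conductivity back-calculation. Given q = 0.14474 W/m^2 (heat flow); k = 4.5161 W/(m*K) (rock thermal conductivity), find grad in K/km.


grad = q / k * 1000
grad = 0.14474 / 4.5161 * 1000
grad = 32.04978 deg C/km
Convert: 32.04978 deg C/km * 1.0 = 32.050 K/km
grad = 32.050 K/km


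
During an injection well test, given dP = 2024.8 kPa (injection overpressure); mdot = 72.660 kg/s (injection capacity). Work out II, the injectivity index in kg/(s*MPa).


II = mdot * 1000 / dP
II = 72.660 * 1000 / 2024.8
II = 35.885 kg/(s*MPa)


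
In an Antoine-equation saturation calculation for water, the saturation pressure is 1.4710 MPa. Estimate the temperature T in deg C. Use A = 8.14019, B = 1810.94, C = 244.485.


T = B / (A - log10(P_sat * 760 / 0.101325)) - C
T = 1810.94 / (8.14019 - log10(1.4710 * 760 / 0.101325)) - 244.485
T = 197.48 deg C


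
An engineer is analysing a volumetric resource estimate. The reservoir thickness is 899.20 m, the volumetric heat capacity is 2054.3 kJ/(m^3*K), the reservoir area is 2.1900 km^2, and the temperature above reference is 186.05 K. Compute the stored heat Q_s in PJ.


Step 1: Vr = A*1e6*hr = 2.19*1e6*899.2 = 1.969248e+09 m^3
Step 2: Q_s = Vr*rhoc*dT/1e12 = 1.969248e+09*2054.3*186.05/1e12 = 752.65 PJ
Q_s = 752.65 PJ


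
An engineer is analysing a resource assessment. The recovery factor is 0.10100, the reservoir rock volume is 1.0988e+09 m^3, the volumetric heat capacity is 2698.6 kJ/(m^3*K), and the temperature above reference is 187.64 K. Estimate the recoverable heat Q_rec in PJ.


Step 1: Q_s = Vr*rhoc*dT/1e12 = 1.0988e+09*2698.6*187.64/1e12 = 556.3942 PJ
Step 2: Q_rec = Q_s * RF = 556.3942 * 0.101 = 56.196 PJ
Q_rec = 56.196 PJ


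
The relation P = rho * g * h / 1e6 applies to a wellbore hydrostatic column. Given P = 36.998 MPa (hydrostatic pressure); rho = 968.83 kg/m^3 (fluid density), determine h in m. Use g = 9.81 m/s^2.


h = P * 1e6 / (g * rho)
h = 36.998 * 1e6 / (9.81 * 968.83)
h = 3892.8 m


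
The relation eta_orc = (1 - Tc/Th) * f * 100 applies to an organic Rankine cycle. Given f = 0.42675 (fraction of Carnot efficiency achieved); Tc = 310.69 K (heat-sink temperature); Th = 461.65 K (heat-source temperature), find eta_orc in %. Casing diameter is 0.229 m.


eta_orc = (1 - Tc/Th) * f * 100
eta_orc = (1 - 310.69/461.65) * 0.42675 * 100
eta_orc = 13.955 %


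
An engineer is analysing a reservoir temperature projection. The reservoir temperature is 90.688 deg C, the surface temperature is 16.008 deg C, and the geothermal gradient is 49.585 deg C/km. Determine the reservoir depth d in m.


d = (T_res - T_surf) / grad * 1000
d = (90.688 - 16.008) / 49.585 * 1000
d = 1506.1 m


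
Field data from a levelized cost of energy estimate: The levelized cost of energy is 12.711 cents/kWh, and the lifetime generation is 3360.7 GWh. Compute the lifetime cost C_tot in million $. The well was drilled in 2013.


C_tot = LCOE / 100 * E_tot
C_tot = 12.711 / 100 * 3360.7
C_tot = 427.18 million $


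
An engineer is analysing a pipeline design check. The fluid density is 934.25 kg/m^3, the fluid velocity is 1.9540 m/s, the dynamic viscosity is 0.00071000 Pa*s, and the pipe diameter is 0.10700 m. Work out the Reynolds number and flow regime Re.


Step 1: Re = rho*vel*D/mu = 934.25*1.954*0.107/0.00071 = 2.7511e+05
Step 2: Re = 2.7511e+05 > 4000, so flow is turbulent.
Re = 2.7511e+05 (turbulent)
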